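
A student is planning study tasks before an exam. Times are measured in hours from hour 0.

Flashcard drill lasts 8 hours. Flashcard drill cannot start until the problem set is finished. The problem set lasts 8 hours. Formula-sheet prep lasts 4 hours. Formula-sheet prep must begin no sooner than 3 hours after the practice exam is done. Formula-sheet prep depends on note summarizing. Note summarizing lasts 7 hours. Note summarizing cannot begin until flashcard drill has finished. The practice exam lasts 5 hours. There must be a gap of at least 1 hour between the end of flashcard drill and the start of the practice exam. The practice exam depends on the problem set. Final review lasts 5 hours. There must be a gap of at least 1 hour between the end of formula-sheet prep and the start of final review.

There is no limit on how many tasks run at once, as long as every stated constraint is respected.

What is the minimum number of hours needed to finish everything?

Nothing blocks the problem set, so it runs from hour 0 to hour 8.
After the problem set (finishes hour 8), flashcard drill can start at hour 8 and finishes at hour 16.
Note summarizing cannot begin until flashcard drill (finishes hour 16). It runs from hour 16 to 16 + 7 = hour 23.
The practice exam needs all of flashcard drill (finishes hour 16, plus 1-hour gap → hour 17); the problem set (finishes hour 8). That puts its earliest start at hour 17; it finishes at 17 + 5 = hour 22.
Formula-sheet prep cannot start until the practice exam (finishes hour 22, plus 3-hour gap → hour 25); note summarizing (finishes hour 23). The controlling bound is hour 25, so formula-sheet prep finishes at 25 + 4 = hour 29.
After formula-sheet prep (finishes hour 29, plus 1-hour gap → hour 30), final review can start at hour 30 and finishes at hour 35.
All tasks are finished once the last one completes. Finish times: The problem set at 8, Flashcard drill at 16, The practice exam at 22, Note summarizing at 23, Formula-sheet prep at 29, Final review at 35. The latest is hour 35.

35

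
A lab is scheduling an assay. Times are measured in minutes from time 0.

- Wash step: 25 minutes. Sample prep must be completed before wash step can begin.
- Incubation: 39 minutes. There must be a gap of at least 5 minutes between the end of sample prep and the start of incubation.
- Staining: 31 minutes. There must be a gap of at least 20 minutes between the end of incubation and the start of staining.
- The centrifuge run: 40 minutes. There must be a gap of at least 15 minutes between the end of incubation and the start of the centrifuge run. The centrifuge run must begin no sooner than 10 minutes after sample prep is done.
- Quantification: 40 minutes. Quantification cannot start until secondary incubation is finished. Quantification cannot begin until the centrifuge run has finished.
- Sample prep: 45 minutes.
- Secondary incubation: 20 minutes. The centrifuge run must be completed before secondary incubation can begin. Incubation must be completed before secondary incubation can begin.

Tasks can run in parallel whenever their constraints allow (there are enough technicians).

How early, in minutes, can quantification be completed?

204

Sample prep can start immediately at minute 0; it finishes at minute 45.
Incubation cannot begin until sample prep (finishes minute 45, plus 5-minute gap → minute 50). It runs from minute 50 to 50 + 39 = minute 89.
The centrifuge run cannot start until incubation (finishes minute 89, plus 15-minute gap → minute 104); sample prep (finishes minute 45, plus 10-minute gap → minute 55). The controlling bound is minute 104, so the centrifuge run finishes at 104 + 40 = minute 144.
For secondary incubation: the centrifuge run (finishes minute 144); incubation (finishes minute 89). Taking the maximum gives a start of minute 144, and it finishes at 144 + 20 = minute 164.
Quantification has to wait for secondary incubation (finishes minute 164); the centrifuge run (finishes minute 144). The latest of these is minute 164, so quantification runs minute 164 to 164 + 40 = minute 204.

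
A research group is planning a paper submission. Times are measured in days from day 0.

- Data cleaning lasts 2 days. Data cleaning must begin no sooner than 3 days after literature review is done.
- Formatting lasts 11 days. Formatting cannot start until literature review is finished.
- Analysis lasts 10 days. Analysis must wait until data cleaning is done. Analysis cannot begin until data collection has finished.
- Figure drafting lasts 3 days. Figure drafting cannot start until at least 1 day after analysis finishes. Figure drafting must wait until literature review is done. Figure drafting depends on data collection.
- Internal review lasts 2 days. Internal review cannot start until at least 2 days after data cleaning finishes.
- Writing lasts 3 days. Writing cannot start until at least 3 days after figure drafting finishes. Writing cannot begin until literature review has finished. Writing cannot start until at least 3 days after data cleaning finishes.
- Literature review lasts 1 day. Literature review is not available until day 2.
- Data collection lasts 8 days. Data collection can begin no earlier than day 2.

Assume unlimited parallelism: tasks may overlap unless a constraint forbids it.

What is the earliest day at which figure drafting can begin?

After its own release at day 2, data collection can start at day 2 and finishes at day 10.
Literature review cannot begin until its own release at day 2. It runs from day 2 to 2 + 1 = day 3.
After literature review (finishes day 3, plus 3-day gap → day 6), data cleaning can start at day 6 and finishes at day 8.
For analysis: data cleaning (finishes day 8); data collection (finishes day 10). Taking the maximum gives a start of day 10, and it finishes at 10 + 10 = day 20.
Figure drafting waits on analysis (finishes day 20, plus 1-day gap → day 21); literature review (finishes day 3); data collection (finishes day 10). The latest of these is day 21, which is the earliest figure drafting can start.

21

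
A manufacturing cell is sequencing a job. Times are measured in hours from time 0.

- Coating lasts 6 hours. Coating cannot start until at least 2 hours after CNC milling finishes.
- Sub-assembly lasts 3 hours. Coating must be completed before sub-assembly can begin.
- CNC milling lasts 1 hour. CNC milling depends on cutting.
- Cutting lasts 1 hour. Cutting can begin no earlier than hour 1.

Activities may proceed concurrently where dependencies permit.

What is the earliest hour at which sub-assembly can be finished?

14

Cutting waits on its own release at hour 1, so it starts at hour 1 and finishes at 1 + 1 = hour 2.
CNC milling waits on cutting (finishes hour 2), so it starts at hour 2 and finishes at 2 + 1 = hour 3.
Coating waits on CNC milling (finishes hour 3, plus 2-hour gap → hour 5), so it starts at hour 5 and finishes at 5 + 6 = hour 11.
Sub-assembly waits on coating (finishes hour 11), so it starts at hour 11 and finishes at 11 + 3 = hour 14.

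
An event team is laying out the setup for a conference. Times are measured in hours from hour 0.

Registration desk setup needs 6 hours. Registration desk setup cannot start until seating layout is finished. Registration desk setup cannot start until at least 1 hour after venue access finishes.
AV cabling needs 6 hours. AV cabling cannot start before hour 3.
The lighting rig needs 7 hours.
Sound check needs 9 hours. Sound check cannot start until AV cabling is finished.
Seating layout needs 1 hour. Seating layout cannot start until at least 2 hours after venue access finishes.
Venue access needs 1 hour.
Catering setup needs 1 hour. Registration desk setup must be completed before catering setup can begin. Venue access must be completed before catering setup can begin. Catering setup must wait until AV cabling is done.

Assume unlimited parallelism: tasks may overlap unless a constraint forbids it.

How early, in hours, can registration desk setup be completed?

10

Venue access can start immediately at hour 0; it finishes at hour 1.
Seating layout waits on venue access (finishes hour 1, plus 2-hour gap → hour 3), so it starts at hour 3 and finishes at 3 + 1 = hour 4.
Registration desk setup has to wait for seating layout (finishes hour 4); venue access (finishes hour 1, plus 1-hour gap → hour 2). The latest of these is hour 4, so registration desk setup runs hour 4 to 4 + 6 = hour 10.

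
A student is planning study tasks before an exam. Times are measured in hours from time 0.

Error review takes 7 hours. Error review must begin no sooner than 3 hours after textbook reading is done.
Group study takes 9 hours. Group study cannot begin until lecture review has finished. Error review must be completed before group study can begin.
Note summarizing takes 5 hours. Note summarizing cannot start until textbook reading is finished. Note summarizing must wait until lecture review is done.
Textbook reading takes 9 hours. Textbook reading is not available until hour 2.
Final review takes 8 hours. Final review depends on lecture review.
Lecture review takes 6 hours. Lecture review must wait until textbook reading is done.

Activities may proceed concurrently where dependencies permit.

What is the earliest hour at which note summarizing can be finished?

22

Textbook reading cannot begin until its own release at hour 2. It runs from hour 2 to 2 + 9 = hour 11.
Lecture review cannot begin until textbook reading (finishes hour 11). It runs from hour 11 to 11 + 6 = hour 17.
Note summarizing cannot start until textbook reading (finishes hour 11); lecture review (finishes hour 17). The controlling bound is hour 17, so note summarizing finishes at 17 + 5 = hour 22.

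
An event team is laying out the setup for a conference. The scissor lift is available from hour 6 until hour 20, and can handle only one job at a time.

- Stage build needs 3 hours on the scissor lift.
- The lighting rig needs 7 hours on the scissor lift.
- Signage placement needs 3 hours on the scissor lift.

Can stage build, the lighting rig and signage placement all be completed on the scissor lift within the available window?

The scissor lift window is 20 − 6 = 14 hours.
Running back to back, the jobs need 3 + 7 + 3 = 13 hours on the scissor lift.
Since 13 ≤ 14, they fit within the window.

Yes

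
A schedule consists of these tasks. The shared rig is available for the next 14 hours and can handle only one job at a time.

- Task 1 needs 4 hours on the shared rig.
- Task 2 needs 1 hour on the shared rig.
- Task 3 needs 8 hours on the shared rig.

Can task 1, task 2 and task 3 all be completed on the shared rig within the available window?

Yes

Running back to back, the jobs need 4 + 1 + 8 = 13 hours on the shared rig.
Since 13 ≤ 14, they fit within the window.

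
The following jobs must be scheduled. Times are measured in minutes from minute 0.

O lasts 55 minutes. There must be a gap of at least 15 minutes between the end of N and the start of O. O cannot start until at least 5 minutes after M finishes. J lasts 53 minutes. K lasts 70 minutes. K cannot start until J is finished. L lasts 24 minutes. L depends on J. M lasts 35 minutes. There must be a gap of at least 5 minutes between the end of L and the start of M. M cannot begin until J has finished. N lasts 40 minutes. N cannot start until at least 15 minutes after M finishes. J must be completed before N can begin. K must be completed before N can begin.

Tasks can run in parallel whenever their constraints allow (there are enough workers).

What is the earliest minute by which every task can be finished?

Nothing blocks J, so it runs from minute 0 to minute 53.
L cannot begin until J (finishes minute 53). It runs from minute 53 to 53 + 24 = minute 77.
For M: L (finishes minute 77, plus 5-minute gap → minute 82); J (finishes minute 53). Taking the maximum gives a start of minute 82, and it finishes at 82 + 35 = minute 117.
After J (finishes minute 53), K can start at minute 53 and finishes at minute 123.
N needs all of M (finishes minute 117, plus 15-minute gap → minute 132); J (finishes minute 53); K (finishes minute 123). That puts its earliest start at minute 132; it finishes at 132 + 40 = minute 172.
O cannot start until N (finishes minute 172, plus 15-minute gap → minute 187); M (finishes minute 117, plus 5-minute gap → minute 122). The controlling bound is minute 187, so O finishes at 187 + 55 = minute 242.
All tasks are finished once the last one completes. Finish times: J at 53, K at 123, L at 77, M at 117, N at 172, O at 242. The latest is minute 242.

242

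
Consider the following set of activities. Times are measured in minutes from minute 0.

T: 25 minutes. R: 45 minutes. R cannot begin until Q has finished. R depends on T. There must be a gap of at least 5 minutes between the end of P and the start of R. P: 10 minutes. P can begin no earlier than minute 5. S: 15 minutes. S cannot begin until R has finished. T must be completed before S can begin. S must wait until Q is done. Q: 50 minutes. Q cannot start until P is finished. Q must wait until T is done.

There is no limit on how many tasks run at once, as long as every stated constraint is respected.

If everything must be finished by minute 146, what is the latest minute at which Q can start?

Nothing follows S; the deadline of minute 146 is its only limit. It must start by 146 − 15 = minute 131.
R has to be done before S (must start by minute 131). That means finishing by minute 131, i.e. starting by 131 − 45 = minute 86.
Q has several dependents: R (must start by minute 86); S (must start by minute 131). The earliest of those limits is minute 86, so Q must start by 86 − 50 = minute 36.

36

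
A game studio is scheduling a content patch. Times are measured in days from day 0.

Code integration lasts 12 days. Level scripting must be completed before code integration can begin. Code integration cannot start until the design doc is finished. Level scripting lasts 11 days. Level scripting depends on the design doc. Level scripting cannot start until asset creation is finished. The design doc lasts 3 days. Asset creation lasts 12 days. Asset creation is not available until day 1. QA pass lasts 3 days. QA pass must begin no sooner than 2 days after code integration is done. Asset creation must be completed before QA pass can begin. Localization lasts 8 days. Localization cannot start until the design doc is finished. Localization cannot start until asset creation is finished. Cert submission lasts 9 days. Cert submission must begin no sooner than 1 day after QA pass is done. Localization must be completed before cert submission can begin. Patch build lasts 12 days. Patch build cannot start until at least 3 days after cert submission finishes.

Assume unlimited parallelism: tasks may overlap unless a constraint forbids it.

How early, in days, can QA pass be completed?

41

After its own release at day 1, asset creation can start at day 1 and finishes at day 13.
Nothing blocks the design doc, so it runs from day 0 to day 3.
For level scripting: the design doc (finishes day 3); asset creation (finishes day 13). Taking the maximum gives a start of day 13, and it finishes at 13 + 11 = day 24.
Code integration cannot start until level scripting (finishes day 24); the design doc (finishes day 3). The controlling bound is day 24, so code integration finishes at 24 + 12 = day 36.
For QA pass: code integration (finishes day 36, plus 2-day gap → day 38); asset creation (finishes day 13). Taking the maximum gives a start of day 38, and it finishes at 38 + 3 = day 41.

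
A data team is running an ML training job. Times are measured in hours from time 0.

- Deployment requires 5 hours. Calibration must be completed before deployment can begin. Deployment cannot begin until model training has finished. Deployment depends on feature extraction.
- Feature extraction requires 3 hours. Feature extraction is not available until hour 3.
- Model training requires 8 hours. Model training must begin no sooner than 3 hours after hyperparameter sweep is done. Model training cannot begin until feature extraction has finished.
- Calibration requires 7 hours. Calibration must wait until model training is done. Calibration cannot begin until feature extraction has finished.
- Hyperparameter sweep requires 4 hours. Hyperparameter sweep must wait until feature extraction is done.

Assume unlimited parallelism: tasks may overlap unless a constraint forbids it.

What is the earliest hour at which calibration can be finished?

28

Feature extraction cannot begin until its own release at hour 3. It runs from hour 3 to 3 + 3 = hour 6.
After feature extraction (finishes hour 6), hyperparameter sweep can start at hour 6 and finishes at hour 10.
Model training has to wait for hyperparameter sweep (finishes hour 10, plus 3-hour gap → hour 13); feature extraction (finishes hour 6). The latest of these is hour 13, so model training runs hour 13 to 13 + 8 = hour 21.
Calibration needs all of model training (finishes hour 21); feature extraction (finishes hour 6). That puts its earliest start at hour 21; it finishes at 21 + 7 = hour 28.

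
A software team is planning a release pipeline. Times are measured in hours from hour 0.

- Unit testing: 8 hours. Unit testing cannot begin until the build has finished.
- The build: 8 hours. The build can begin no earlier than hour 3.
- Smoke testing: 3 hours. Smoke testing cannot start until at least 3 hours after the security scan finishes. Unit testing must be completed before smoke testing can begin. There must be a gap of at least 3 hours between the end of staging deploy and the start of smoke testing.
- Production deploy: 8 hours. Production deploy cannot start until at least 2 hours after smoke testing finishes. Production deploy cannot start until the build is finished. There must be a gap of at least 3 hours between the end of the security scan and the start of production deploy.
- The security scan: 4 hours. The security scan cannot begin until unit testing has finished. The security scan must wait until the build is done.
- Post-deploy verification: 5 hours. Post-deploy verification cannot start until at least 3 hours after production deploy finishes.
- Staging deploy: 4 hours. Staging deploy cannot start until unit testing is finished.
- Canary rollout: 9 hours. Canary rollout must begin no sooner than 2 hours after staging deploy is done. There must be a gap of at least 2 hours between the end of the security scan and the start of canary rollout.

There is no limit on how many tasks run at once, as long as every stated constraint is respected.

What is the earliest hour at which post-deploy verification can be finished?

The build waits on its own release at hour 3, so it starts at hour 3 and finishes at 3 + 8 = hour 11.
After the build (finishes hour 11), unit testing can start at hour 11 and finishes at hour 19.
Staging deploy waits on unit testing (finishes hour 19), so it starts at hour 19 and finishes at 19 + 4 = hour 23.
The security scan cannot start until unit testing (finishes hour 19); the build (finishes hour 11). The controlling bound is hour 19, so the security scan finishes at 19 + 4 = hour 23.
Smoke testing has to wait for the security scan (finishes hour 23, plus 3-hour gap → hour 26); unit testing (finishes hour 19); staging deploy (finishes hour 23, plus 3-hour gap → hour 26). The latest of these is hour 26, so smoke testing runs hour 26 to 26 + 3 = hour 29.
Production deploy has to wait for smoke testing (finishes hour 29, plus 2-hour gap → hour 31); the build (finishes hour 11); the security scan (finishes hour 23, plus 3-hour gap → hour 26). The latest of these is hour 31, so production deploy runs hour 31 to 31 + 8 = hour 39.
Post-deploy verification cannot begin until production deploy (finishes hour 39, plus 3-hour gap → hour 42). It runs from hour 42 to 42 + 5 = hour 47.

47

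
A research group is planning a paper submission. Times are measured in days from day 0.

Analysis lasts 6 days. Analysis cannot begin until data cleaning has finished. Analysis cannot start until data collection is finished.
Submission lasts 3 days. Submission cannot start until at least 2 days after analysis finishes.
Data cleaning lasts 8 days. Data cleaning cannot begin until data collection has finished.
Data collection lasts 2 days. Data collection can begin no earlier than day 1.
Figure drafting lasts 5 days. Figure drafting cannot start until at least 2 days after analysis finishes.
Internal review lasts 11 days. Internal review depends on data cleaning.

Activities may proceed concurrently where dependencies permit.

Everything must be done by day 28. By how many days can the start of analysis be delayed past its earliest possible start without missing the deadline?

After its own release at day 1, data collection can start at day 1 and finishes at day 3.
After data collection (finishes day 3), data cleaning can start at day 3 and finishes at day 11.
Analysis has to wait for data cleaning (finishes day 11); data collection (finishes day 3). The latest of these is day 11, so analysis runs day 11 to 11 + 6 = day 17.

Working backward from the deadline:
Figure drafting has no dependents, so it just needs to finish by day 28. Starting by 28 − 5 = day 23 achieves that.
Submission has no dependents, so it just needs to finish by day 28. Starting by 28 − 3 = day 25 achieves that.
Analysis feeds figure drafting (must start by day 23, minus 2-day gap → day 21); submission (must start by day 25, minus 2-day gap → day 23). Taking the minimum, analysis must finish by day 21 and start by 21 − 6 = day 15.
So analysis can start as early as day 11 and as late as day 15, giving 15 − 11 = 4 days of slack.

4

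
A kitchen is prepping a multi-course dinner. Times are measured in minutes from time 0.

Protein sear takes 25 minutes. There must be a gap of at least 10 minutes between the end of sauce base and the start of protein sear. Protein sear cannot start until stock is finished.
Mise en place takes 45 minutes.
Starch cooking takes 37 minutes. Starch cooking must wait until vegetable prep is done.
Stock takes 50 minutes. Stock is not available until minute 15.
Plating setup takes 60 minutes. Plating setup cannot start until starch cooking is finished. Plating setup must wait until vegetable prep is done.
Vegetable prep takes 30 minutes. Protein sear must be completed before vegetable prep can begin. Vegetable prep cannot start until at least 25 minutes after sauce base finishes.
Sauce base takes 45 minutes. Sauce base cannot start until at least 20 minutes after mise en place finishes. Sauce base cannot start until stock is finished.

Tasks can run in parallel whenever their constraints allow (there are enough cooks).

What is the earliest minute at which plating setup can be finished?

272

After its own release at minute 15, stock can start at minute 15 and finishes at minute 65.
Mise en place can start immediately at minute 0; it finishes at minute 45.
Sauce base cannot start until mise en place (finishes minute 45, plus 20-minute gap → minute 65); stock (finishes minute 65). The controlling bound is minute 65, so sauce base finishes at 65 + 45 = minute 110.
Protein sear needs all of sauce base (finishes minute 110, plus 10-minute gap → minute 120); stock (finishes minute 65). That puts its earliest start at minute 120; it finishes at 120 + 25 = minute 145.
Vegetable prep needs all of protein sear (finishes minute 145); sauce base (finishes minute 110, plus 25-minute gap → minute 135). That puts its earliest start at minute 145; it finishes at 145 + 30 = minute 175.
Starch cooking waits on vegetable prep (finishes minute 175), so it starts at minute 175 and finishes at 175 + 37 = minute 212.
Plating setup cannot start until starch cooking (finishes minute 212); vegetable prep (finishes minute 175). The controlling bound is minute 212, so plating setup finishes at 212 + 60 = minute 272.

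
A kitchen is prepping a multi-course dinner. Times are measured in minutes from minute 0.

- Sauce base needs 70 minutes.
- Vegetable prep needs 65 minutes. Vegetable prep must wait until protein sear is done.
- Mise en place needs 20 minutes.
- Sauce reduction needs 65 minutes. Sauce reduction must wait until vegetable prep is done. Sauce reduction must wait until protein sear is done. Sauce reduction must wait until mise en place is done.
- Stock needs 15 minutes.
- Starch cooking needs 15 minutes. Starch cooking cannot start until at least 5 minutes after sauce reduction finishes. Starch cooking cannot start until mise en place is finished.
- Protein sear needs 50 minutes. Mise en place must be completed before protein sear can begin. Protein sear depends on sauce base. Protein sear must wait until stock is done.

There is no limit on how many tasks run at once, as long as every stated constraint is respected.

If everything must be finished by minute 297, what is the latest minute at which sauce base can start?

Starch cooking must finish by minute 297; it takes 15 minutes, so it must start by 297 − 15 = minute 282.
Since starch cooking (must start by minute 282, minus 5-minute gap → minute 277) depends on it, sauce reduction must finish by minute 277. Backing off its 65-minute duration gives a latest start of minute 212.
Vegetable prep feeds into sauce reduction (must start by minute 212); so vegetable prep must finish by minute 212 and therefore start by minute 147.
Protein sear feeds vegetable prep (must start by minute 147); sauce reduction (must start by minute 212). Taking the minimum, protein sear must finish by minute 147 and start by 147 − 50 = minute 97.
Sauce base has to be done before protein sear (must start by minute 97). That means finishing by minute 97, i.e. starting by 97 − 70 = minute 27.

27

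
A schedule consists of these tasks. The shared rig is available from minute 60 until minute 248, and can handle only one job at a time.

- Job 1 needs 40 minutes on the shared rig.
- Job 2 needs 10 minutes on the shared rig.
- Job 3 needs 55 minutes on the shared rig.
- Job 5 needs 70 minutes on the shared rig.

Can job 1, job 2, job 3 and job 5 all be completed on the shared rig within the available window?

The shared rig window is 248 − 60 = 188 minutes.
Running back to back, the jobs need 40 + 10 + 55 + 70 = 175 minutes on the shared rig.
Since 175 ≤ 188, they fit within the window.

Yes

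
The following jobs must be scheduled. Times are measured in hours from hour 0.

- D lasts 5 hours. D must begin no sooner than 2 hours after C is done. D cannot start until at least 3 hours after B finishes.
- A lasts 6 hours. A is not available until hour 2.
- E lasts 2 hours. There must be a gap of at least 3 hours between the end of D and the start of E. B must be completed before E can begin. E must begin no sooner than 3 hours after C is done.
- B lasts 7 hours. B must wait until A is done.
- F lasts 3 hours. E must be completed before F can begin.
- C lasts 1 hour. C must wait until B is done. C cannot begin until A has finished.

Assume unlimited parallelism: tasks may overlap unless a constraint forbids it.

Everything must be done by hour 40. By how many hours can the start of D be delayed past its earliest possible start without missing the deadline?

A waits on its own release at hour 2, so it starts at hour 2 and finishes at 2 + 6 = hour 8.
After A (finishes hour 8), B can start at hour 8 and finishes at hour 15.
C needs all of B (finishes hour 15); A (finishes hour 8). That puts its earliest start at hour 15; it finishes at 15 + 1 = hour 16.
D needs all of C (finishes hour 16, plus 2-hour gap → hour 18); B (finishes hour 15, plus 3-hour gap → hour 18). That puts its earliest start at hour 18; it finishes at 18 + 5 = hour 23.

Working backward from the deadline:
Nothing follows F; the deadline of hour 40 is its only limit. It must start by 40 − 3 = hour 37.
E has to be done before F (must start by hour 37). That means finishing by hour 37, i.e. starting by 37 − 2 = hour 35.
D must finish before E (must start by hour 35, minus 3-hour gap → hour 32). With a 5-hour duration, D must start by 32 − 5 = hour 27.
So D can start as early as hour 18 and as late as hour 27, giving 27 − 18 = 9 hours of slack.

9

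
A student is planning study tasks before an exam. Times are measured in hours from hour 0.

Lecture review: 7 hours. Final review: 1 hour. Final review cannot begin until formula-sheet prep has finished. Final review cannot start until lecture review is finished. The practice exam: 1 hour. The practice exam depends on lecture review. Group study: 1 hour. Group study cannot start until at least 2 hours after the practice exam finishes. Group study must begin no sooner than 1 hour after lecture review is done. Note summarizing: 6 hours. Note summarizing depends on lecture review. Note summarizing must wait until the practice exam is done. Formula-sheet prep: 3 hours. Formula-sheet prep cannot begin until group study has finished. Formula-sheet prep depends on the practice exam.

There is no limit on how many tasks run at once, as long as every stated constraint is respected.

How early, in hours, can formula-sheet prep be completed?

Lecture review can start immediately at hour 0; it finishes at hour 7.
The practice exam waits on lecture review (finishes hour 7), so it starts at hour 7 and finishes at 7 + 1 = hour 8.
Group study has to wait for the practice exam (finishes hour 8, plus 2-hour gap → hour 10); lecture review (finishes hour 7, plus 1-hour gap → hour 8). The latest of these is hour 10, so group study runs hour 10 to 10 + 1 = hour 11.
Formula-sheet prep needs all of group study (finishes hour 11); the practice exam (finishes hour 8). That puts its earliest start at hour 11; it finishes at 11 + 3 = hour 14.

14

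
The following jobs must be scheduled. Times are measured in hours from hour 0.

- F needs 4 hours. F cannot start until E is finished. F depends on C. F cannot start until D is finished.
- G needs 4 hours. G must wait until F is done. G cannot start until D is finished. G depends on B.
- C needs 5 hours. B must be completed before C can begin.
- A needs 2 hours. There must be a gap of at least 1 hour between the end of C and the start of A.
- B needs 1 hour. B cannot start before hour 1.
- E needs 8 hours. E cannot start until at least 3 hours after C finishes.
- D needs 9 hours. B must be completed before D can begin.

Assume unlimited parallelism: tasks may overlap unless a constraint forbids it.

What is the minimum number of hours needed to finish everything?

After its own release at hour 1, B can start at hour 1 and finishes at hour 2.
After B (finishes hour 2), D can start at hour 2 and finishes at hour 11.
After B (finishes hour 2), C can start at hour 2 and finishes at hour 7.
E waits on C (finishes hour 7, plus 3-hour gap → hour 10), so it starts at hour 10 and finishes at 10 + 8 = hour 18.
F cannot start until E (finishes hour 18); C (finishes hour 7); D (finishes hour 11). The controlling bound is hour 18, so F finishes at 18 + 4 = hour 22.
G cannot start until F (finishes hour 22); D (finishes hour 11); B (finishes hour 2). The controlling bound is hour 22, so G finishes at 22 + 4 = hour 26.
A waits on C (finishes hour 7, plus 1-hour gap → hour 8), so it starts at hour 8 and finishes at 8 + 2 = hour 10.
All tasks are finished once the last one completes. Finish times: A at 10, B at 2, C at 7, D at 11, E at 18, F at 22, G at 26. The latest is hour 26.

26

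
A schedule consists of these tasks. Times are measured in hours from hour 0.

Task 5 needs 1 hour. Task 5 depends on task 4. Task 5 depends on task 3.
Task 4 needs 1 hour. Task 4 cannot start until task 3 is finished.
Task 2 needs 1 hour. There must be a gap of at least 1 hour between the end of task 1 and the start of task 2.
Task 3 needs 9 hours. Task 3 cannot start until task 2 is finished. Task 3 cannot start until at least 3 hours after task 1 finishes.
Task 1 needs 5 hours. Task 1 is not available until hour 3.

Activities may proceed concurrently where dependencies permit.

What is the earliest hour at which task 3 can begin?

After its own release at hour 3, task 1 can start at hour 3 and finishes at hour 8.
After task 1 (finishes hour 8, plus 1-hour gap → hour 9), task 2 can start at hour 9 and finishes at hour 10.
Task 3 waits on task 2 (finishes hour 10); task 1 (finishes hour 8, plus 3-hour gap → hour 11). The latest of these is hour 11, which is the earliest task 3 can start.

11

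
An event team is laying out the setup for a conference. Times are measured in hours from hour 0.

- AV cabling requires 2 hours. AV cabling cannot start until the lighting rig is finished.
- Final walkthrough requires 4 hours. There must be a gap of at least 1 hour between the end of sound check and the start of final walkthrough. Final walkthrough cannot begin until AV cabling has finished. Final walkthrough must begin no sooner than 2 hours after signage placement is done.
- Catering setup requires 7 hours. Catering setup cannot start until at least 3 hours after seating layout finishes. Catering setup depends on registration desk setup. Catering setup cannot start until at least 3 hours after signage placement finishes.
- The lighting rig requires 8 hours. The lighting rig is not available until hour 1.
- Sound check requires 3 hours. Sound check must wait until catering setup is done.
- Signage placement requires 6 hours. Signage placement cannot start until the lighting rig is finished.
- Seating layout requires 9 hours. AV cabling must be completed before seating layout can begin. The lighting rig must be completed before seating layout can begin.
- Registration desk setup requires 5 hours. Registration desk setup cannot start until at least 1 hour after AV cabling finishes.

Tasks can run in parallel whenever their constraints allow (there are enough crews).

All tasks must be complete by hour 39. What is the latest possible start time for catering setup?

Final walkthrough has no dependents, so it just needs to finish by hour 39. Starting by 39 − 4 = hour 35 achieves that.
Sound check feeds into final walkthrough (must start by hour 35, minus 1-hour gap → hour 34); so sound check must finish by hour 34 and therefore start by hour 31.
Catering setup feeds into sound check (must start by hour 31); so catering setup must finish by hour 31 and therefore start by hour 24.

24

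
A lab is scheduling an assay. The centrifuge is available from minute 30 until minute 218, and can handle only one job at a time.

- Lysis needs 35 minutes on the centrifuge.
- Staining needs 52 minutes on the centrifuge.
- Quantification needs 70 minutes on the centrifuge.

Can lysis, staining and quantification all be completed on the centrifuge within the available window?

The centrifuge window is 218 − 30 = 188 minutes.
Running back to back, the jobs need 35 + 52 + 70 = 157 minutes on the centrifuge.
Since 157 ≤ 188, they fit within the window.

Yes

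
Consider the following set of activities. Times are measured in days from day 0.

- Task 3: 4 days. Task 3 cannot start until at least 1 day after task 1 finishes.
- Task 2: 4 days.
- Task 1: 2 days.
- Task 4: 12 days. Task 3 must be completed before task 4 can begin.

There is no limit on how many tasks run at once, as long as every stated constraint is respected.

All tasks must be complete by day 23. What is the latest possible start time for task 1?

4

Task 4 must finish by day 23; it takes 12 days, so it must start by 23 − 12 = day 11.
Task 3 feeds into task 4 (must start by day 11); so task 3 must finish by day 11 and therefore start by day 7.
Task 1 must finish before task 3 (must start by day 7, minus 1-day gap → day 6). With a 2-day duration, task 1 must start by 6 − 2 = day 4.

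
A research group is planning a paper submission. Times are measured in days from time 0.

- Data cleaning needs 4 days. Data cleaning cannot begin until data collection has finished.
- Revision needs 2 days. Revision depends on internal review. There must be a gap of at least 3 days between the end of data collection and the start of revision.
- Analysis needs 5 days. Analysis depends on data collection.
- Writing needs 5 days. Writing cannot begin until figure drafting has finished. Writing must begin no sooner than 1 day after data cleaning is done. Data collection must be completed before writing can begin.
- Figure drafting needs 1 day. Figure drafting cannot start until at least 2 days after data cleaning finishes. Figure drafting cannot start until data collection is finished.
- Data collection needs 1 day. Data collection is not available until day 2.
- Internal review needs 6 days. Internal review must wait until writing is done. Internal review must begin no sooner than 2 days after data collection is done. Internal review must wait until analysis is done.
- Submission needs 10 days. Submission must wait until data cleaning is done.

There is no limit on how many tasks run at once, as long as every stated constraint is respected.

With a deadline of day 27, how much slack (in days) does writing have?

After its own release at day 2, data collection can start at day 2 and finishes at day 3.
Data cleaning waits on data collection (finishes day 3), so it starts at day 3 and finishes at 3 + 4 = day 7.
For figure drafting: data cleaning (finishes day 7, plus 2-day gap → day 9); data collection (finishes day 3). Taking the maximum gives a start of day 9, and it finishes at 9 + 1 = day 10.
Writing cannot start until figure drafting (finishes day 10); data cleaning (finishes day 7, plus 1-day gap → day 8); data collection (finishes day 3). The controlling bound is day 10, so writing finishes at 10 + 5 = day 15.

Working backward from the deadline:
Nothing follows revision; the deadline of day 27 is its only limit. It must start by 27 − 2 = day 25.
Internal review feeds into revision (must start by day 25); so internal review must finish by day 25 and therefore start by day 19.
Writing has to be done before internal review (must start by day 19). That means finishing by day 19, i.e. starting by 19 − 5 = day 14.
So writing can start as early as day 10 and as late as day 14, giving 14 − 10 = 4 days of slack.

4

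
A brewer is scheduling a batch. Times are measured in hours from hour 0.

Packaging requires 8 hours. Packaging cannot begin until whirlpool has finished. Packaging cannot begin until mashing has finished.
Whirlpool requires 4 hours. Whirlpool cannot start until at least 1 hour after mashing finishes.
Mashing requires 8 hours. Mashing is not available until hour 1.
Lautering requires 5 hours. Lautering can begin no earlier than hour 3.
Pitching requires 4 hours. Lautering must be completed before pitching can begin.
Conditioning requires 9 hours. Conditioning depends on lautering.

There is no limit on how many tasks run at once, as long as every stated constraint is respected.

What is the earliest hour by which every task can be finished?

22

Lautering waits on its own release at hour 3, so it starts at hour 3 and finishes at 3 + 5 = hour 8.
After lautering (finishes hour 8), conditioning can start at hour 8 and finishes at hour 17.
Pitching cannot begin until lautering (finishes hour 8). It runs from hour 8 to 8 + 4 = hour 12.
Mashing cannot begin until its own release at hour 1. It runs from hour 1 to 1 + 8 = hour 9.
Whirlpool waits on mashing (finishes hour 9, plus 1-hour gap → hour 10), so it starts at hour 10 and finishes at 10 + 4 = hour 14.
Packaging has to wait for whirlpool (finishes hour 14); mashing (finishes hour 9). The latest of these is hour 14, so packaging runs hour 14 to 14 + 8 = hour 22.
All tasks are finished once the last one completes. Finish times: Mashing at 9, Lautering at 8, Whirlpool at 14, Pitching at 12, Conditioning at 17, Packaging at 22. The latest is hour 22.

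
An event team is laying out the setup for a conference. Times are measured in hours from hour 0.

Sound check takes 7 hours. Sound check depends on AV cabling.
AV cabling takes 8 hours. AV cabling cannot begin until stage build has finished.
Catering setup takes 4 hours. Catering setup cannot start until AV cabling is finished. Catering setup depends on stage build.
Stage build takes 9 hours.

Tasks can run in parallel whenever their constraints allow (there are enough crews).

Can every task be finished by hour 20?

No

Stage build can start immediately at hour 0; it finishes at hour 9.
AV cabling cannot begin until stage build (finishes hour 9). It runs from hour 9 to 9 + 8 = hour 17.
Sound check cannot begin until AV cabling (finishes hour 17). It runs from hour 17 to 17 + 7 = hour 24.
Catering setup cannot start until AV cabling (finishes hour 17); stage build (finishes hour 9). The controlling bound is hour 17, so catering setup finishes at 17 + 4 = hour 21.
The earliest everything can be done is hour 24, which is after the deadline of 20, so it is not possible.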